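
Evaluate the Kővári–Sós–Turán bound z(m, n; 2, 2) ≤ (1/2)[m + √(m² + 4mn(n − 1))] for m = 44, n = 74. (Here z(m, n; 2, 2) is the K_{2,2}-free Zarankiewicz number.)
z(44, 74; 2, 2) ≤ (1/2)[44 + √(44² + 4·44·74·73)] = (1/2)[44 + √952688] = 510.0287

Kővári–Sós–Turán: let r_1, ..., r_44 be the row sums and z = Σ r_i the total number of 1s. Each pair of columns can share at most one row with both entries 1 (else a 2×2 all-ones block appears), so Σ_i C(r_i, 2) ≤ C(74, 2) = 2701. By convexity Σ_i C(r_i, 2) ≥ 44·C(z/44, 2) = z(z − 44)/(2·44), giving z² − 44z − 44·74·73 ≤ 0 and hence z ≤ (1/2)[44 + √(1936 + 4·237688)] = (1/2)[44 + √952688] ≈ (1/2)(44 + 976.0574) = 510.0287.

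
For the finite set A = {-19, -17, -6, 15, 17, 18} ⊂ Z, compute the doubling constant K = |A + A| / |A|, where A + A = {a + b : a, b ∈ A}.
K = |A + A| / |A| = 20/6 = 10/3

Enumerate A + A = {a + b : a, b ∈ A}. With |A| = 6, there are |A|^2 = 36 ordered sum pairs; collecting distinct values, A + A = {-38, -36, -34, -25, -23, -12, -4, -2, -1, 0, 1, 9, 11, 12, 30, 32, 33, 34, 35, 36}, so |A + A| = 20. Thus K = 20/6 = 10/3. For comparison, the minimum possible |A + A| over all 6-element sets is 2·6 − 1 = 11 (so min K = 11/6), attained only by arithmetic progressions.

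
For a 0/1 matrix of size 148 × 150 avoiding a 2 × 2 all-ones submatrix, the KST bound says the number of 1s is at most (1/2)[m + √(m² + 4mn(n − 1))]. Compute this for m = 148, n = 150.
z(148, 150; 2, 2) ≤ (1/2)[148 + √(148² + 4·148·150·149)] = (1/2)[148 + √13253104] = 1894.2406

Kővári–Sós–Turán: let r_1, ..., r_148 be the row sums and z = Σ r_i the total number of 1s. Each pair of columns can share at most one row with both entries 1 (else a 2×2 all-ones block appears), so Σ_i C(r_i, 2) ≤ C(150, 2) = 11175. By convexity Σ_i C(r_i, 2) ≥ 148·C(z/148, 2) = z(z − 148)/(2·148), giving z² − 148z − 148·150·149 ≤ 0 and hence z ≤ (1/2)[148 + √(21904 + 4·3307800)] = (1/2)[148 + √13253104] ≈ (1/2)(148 + 3640.4813) = 1894.2406.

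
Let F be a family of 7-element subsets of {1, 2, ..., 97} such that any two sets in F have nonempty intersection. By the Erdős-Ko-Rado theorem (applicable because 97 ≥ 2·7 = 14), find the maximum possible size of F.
max |F| = C(96, 6) = 927048304

Erdős-Ko-Rado (1961): when n ≥ 2k, max |F| = C(n−1, k−1). The bound is attained by the star {A : i ∈ A} for any fixed i ∈ [n]. Here C(97−1, 7−1) = C(96, 6) = 927048304.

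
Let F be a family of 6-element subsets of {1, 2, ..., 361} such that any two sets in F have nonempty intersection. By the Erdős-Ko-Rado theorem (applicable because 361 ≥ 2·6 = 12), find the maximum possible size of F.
max |F| = C(360, 5) = 49002354072

The Erdős-Ko-Rado theorem states: for n ≥ 2k, an intersecting family of k-subsets of an n-element set has size at most C(n − 1, k − 1), with equality for 'star' families {A ⊆ [n] : |A| = k, i ∈ A} (fix an element i). For n = 361, k = 6: C(360, 5) = 49002354072.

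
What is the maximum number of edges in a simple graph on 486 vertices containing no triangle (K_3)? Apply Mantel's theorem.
ex(486, K_3) = ⌊486^2/4⌋ = 59049

Mantel (1907): a triangle-free graph on n vertices has at most ⌊n^2/4⌋ edges, with equality for the complete bipartite graph K_{⌊n/2⌋, ⌈n/2⌉}. For n = 486: ⌊486^2/4⌋ = ⌊236196/4⌋ = 59049. The extremal graph is K_{243, 243}, which has 243·243 = 59049 edges.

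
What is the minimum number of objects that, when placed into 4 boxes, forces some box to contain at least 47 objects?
n = (47 − 1)·4 + 1 = 185

By the generalised pigeonhole principle, to guarantee some box contains ≥ r objects we need more than (r − 1) · k objects total. Threshold: n = (r − 1) · k + 1. With r = 47 and k = 4: n = 46 · 4 + 1 = 184 + 1 = 185. For n = 184 = 46 · 4, we can put exactly 46 objects in every box, avoiding 47 in any single one — so 185 is tight.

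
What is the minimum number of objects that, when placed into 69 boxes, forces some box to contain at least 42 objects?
n = (42 − 1)·69 + 1 = 2830

By the generalised pigeonhole principle, to guarantee some box contains ≥ r objects we need more than (r − 1) · k objects total. Threshold: n = (r − 1) · k + 1. With r = 42 and k = 69: n = 41 · 69 + 1 = 2829 + 1 = 2830. For n = 2829 = 41 · 69, we can put exactly 41 objects in every box, avoiding 42 in any single one — so 2830 is tight.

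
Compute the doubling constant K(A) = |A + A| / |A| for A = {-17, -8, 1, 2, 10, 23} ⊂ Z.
K = |A + A| / |A| = 18/6 = 3

Enumerate A + A = {a + b : a, b ∈ A}. With |A| = 6, there are |A|^2 = 36 ordered sum pairs; collecting distinct values, A + A = {-34, -25, -16, -15, -7, -6, 2, 3, 4, 6, 11, 12, 15, 20, 24, 25, 33, 46}, so |A + A| = 18. Thus K = 18/6 = 3. For comparison, the minimum possible |A + A| over all 6-element sets is 2·6 − 1 = 11 (so min K = 11/6), attained only by arithmetic progressions.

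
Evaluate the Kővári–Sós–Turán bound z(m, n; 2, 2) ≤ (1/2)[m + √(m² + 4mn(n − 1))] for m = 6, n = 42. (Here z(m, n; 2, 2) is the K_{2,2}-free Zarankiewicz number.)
z(6, 42; 2, 2) ≤ (1/2)[6 + √(6² + 4·6·42·41)] = (1/2)[6 + √41364] = 104.6907

Kővári–Sós–Turán: let r_1, ..., r_6 be the row sums and z = Σ r_i the total number of 1s. Each pair of columns can share at most one row with both entries 1 (else a 2×2 all-ones block appears), so Σ_i C(r_i, 2) ≤ C(42, 2) = 861. By convexity Σ_i C(r_i, 2) ≥ 6·C(z/6, 2) = z(z − 6)/(2·6), giving z² − 6z − 6·42·41 ≤ 0 and hence z ≤ (1/2)[6 + √(36 + 4·10332)] = (1/2)[6 + √41364] ≈ (1/2)(6 + 203.3814) = 104.6907.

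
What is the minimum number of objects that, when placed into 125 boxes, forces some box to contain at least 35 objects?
n = (35 − 1)·125 + 1 = 4251

By the generalised pigeonhole principle, to guarantee some box contains ≥ r objects we need more than (r − 1) · k objects total. Threshold: n = (r − 1) · k + 1. With r = 35 and k = 125: n = 34 · 125 + 1 = 4250 + 1 = 4251. For n = 4250 = 34 · 125, we can put exactly 34 objects in every box, avoiding 35 in any single one — so 4251 is tight.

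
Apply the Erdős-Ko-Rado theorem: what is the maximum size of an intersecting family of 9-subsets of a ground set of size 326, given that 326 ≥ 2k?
max |F| = C(325, 8) = 2830342909422600

The Erdős-Ko-Rado theorem states: for n ≥ 2k, an intersecting family of k-subsets of an n-element set has size at most C(n − 1, k − 1), with equality for 'star' families {A ⊆ [n] : |A| = k, i ∈ A} (fix an element i). For n = 326, k = 9: C(325, 8) = 2830342909422600.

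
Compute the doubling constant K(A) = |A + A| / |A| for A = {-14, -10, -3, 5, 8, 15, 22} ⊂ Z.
K = |A + A| / |A| = 24/7

Enumerate A + A = {a + b : a, b ∈ A}. With |A| = 7, there are |A|^2 = 49 ordered sum pairs; collecting distinct values, A + A = {-28, -24, -20, -17, -13, -9, -6, -5, -2, 1, 2, 5, 8, 10, 12, 13, 16, 19, 20, 23, 27, 30, 37, 44}, so |A + A| = 24. Thus K = 24/7. For comparison, the minimum possible |A + A| over all 7-element sets is 2·7 − 1 = 13 (so min K = 13/7), attained only by arithmetic progressions.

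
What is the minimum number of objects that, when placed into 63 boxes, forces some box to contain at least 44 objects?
n = (44 − 1)·63 + 1 = 2710

By the generalised pigeonhole principle, to guarantee some box contains ≥ r objects we need more than (r − 1) · k objects total. Threshold: n = (r − 1) · k + 1. With r = 44 and k = 63: n = 43 · 63 + 1 = 2709 + 1 = 2710. For n = 2709 = 43 · 63, we can put exactly 43 objects in every box, avoiding 44 in any single one — so 2710 is tight.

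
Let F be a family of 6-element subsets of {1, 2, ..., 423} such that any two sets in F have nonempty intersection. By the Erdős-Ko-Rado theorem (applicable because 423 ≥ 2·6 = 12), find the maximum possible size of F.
max |F| = C(422, 5) = 108906273014

Erdős-Ko-Rado (1961): when n ≥ 2k, max |F| = C(n−1, k−1). The bound is attained by the star {A : i ∈ A} for any fixed i ∈ [n]. Here C(423−1, 6−1) = C(422, 5) = 108906273014.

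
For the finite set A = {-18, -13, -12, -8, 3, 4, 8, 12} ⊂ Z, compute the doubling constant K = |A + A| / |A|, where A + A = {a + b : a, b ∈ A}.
K = |A + A| / |A| = 29/8

Enumerate A + A = {a + b : a, b ∈ A}. With |A| = 8, there are |A|^2 = 64 ordered sum pairs; collecting distinct values, A + A = {-36, -31, -30, -26, -25, -24, -21, -20, -16, -15, -14, -10, -9, -8, -6, -5, -4, -1, 0, 4, 6, 7, 8, 11, 12, 15, 16, 20, 24}, so |A + A| = 29. Thus K = 29/8. For comparison, the minimum possible |A + A| over all 8-element sets is 2·8 − 1 = 15 (so min K = 15/8), attained only by arithmetic progressions.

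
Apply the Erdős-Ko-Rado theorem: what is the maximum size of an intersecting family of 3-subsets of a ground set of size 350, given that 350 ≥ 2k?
max |F| = C(349, 2) = 60726

The Erdős-Ko-Rado theorem states: for n ≥ 2k, an intersecting family of k-subsets of an n-element set has size at most C(n − 1, k − 1), with equality for 'star' families {A ⊆ [n] : |A| = k, i ∈ A} (fix an element i). For n = 350, k = 3: C(349, 2) = 60726.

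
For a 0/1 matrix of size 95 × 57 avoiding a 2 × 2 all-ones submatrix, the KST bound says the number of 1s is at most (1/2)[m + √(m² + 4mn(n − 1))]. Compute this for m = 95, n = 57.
z(95, 57; 2, 2) ≤ (1/2)[95 + √(95² + 4·95·57·56)] = (1/2)[95 + √1221985] = 600.2172

Kővári–Sós–Turán: let r_1, ..., r_95 be the row sums and z = Σ r_i the total number of 1s. Each pair of columns can share at most one row with both entries 1 (else a 2×2 all-ones block appears), so Σ_i C(r_i, 2) ≤ C(57, 2) = 1596. By convexity Σ_i C(r_i, 2) ≥ 95·C(z/95, 2) = z(z − 95)/(2·95), giving z² − 95z − 95·57·56 ≤ 0 and hence z ≤ (1/2)[95 + √(9025 + 4·303240)] = (1/2)[95 + √1221985] ≈ (1/2)(95 + 1105.4343) = 600.2172.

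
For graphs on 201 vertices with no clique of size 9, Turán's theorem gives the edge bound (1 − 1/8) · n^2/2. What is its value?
Turán density bound = (7/8) · 201^2/2 = 282807/16 ≈ 17675.4375

Turán's theorem: ex(n, K_{r+1}) is achieved by the complete r-partite Turán graph T(n, r) with parts as balanced as possible, and is at most (1 − 1/r) · n^2/2. For r = 8, n = 201: the density bound is (7/8) · 40401/2 = 282807/16 ≈ 17675.4375. The integer-valued extremum is e(T(201, 8)) = 17675, which is strictly less than the density bound 282807/16 since 8 ∤ 201 (the parts of T(201, 8) cannot all be equal).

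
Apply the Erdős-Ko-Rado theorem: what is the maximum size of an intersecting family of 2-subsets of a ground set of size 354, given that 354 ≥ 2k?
max |F| = C(353, 1) = 353

Erdős-Ko-Rado (1961): when n ≥ 2k, max |F| = C(n−1, k−1). The bound is attained by the star {A : i ∈ A} for any fixed i ∈ [n]. Here C(354−1, 2−1) = C(353, 1) = 353.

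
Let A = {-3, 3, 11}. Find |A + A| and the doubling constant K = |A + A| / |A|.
K = |A + A| / |A| = 6/3 = 2

Enumerate A + A = {a + b : a, b ∈ A}. With |A| = 3, there are |A|^2 = 9 ordered sum pairs; collecting distinct values, A + A = {-6, 0, 6, 8, 14, 22}, so |A + A| = 6. Thus K = 6/3 = 2. For comparison, the minimum possible |A + A| over all 3-element sets is 2·3 − 1 = 5 (so min K = 5/3), attained only by arithmetic progressions.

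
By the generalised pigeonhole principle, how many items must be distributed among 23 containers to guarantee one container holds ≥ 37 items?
n = (37 − 1)·23 + 1 = 829

By the generalised pigeonhole principle, to guarantee some box contains ≥ r objects we need more than (r − 1) · k objects total. Threshold: n = (r − 1) · k + 1. With r = 37 and k = 23: n = 36 · 23 + 1 = 828 + 1 = 829. For n = 828 = 36 · 23, we can put exactly 36 objects in every box, avoiding 37 in any single one — so 829 is tight.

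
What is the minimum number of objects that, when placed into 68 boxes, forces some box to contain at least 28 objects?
n = (28 − 1)·68 + 1 = 1837

By the generalised pigeonhole principle, to guarantee some box contains ≥ r objects we need more than (r − 1) · k objects total. Threshold: n = (r − 1) · k + 1. With r = 28 and k = 68: n = 27 · 68 + 1 = 1836 + 1 = 1837. For n = 1836 = 27 · 68, we can put exactly 27 objects in every box, avoiding 28 in any single one — so 1837 is tight.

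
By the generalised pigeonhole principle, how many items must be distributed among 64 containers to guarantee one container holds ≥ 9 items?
n = (9 − 1)·64 + 1 = 513

By the generalised pigeonhole principle, to guarantee some box contains ≥ r objects we need more than (r − 1) · k objects total. Threshold: n = (r − 1) · k + 1. With r = 9 and k = 64: n = 8 · 64 + 1 = 512 + 1 = 513. For n = 512 = 8 · 64, we can put exactly 8 objects in every box, avoiding 9 in any single one — so 513 is tight.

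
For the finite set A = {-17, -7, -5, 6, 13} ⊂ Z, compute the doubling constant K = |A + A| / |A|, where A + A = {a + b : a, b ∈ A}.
K = |A + A| / |A| = 15/5 = 3

Enumerate A + A = {a + b : a, b ∈ A}. With |A| = 5, there are |A|^2 = 25 ordered sum pairs; collecting distinct values, A + A = {-34, -24, -22, -14, -12, -11, -10, -4, -1, 1, 6, 8, 12, 19, 26}, so |A + A| = 15. Thus K = 15/5 = 3. For comparison, the minimum possible |A + A| over all 5-element sets is 2·5 − 1 = 9 (so min K = 9/5), attained only by arithmetic progressions.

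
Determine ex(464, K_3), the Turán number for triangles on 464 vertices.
ex(464, K_3) = ⌊464^2/4⌋ = 53824

Mantel (1907): a triangle-free graph on n vertices has at most ⌊n^2/4⌋ edges, with equality for the complete bipartite graph K_{⌊n/2⌋, ⌈n/2⌉}. For n = 464: ⌊464^2/4⌋ = ⌊215296/4⌋ = 53824. The extremal graph is K_{232, 232}, which has 232·232 = 53824 edges.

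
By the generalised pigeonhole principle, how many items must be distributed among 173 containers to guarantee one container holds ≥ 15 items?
n = (15 − 1)·173 + 1 = 2423

By the generalised pigeonhole principle, to guarantee some box contains ≥ r objects we need more than (r − 1) · k objects total. Threshold: n = (r − 1) · k + 1. With r = 15 and k = 173: n = 14 · 173 + 1 = 2422 + 1 = 2423. For n = 2422 = 14 · 173, we can put exactly 14 objects in every box, avoiding 15 in any single one — so 2423 is tight.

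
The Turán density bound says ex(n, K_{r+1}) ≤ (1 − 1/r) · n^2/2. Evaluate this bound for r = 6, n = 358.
Turán density bound = (5/6) · 358^2/2 = 160205/3 ≈ 53401.6667

Turán's theorem: ex(n, K_{r+1}) is achieved by the complete r-partite Turán graph T(n, r) with parts as balanced as possible, and is at most (1 − 1/r) · n^2/2. For r = 6, n = 358: the density bound is (5/6) · 128164/2 = 160205/3 ≈ 53401.6667. The integer-valued extremum is e(T(358, 6)) = 53401, which is strictly less than the density bound 160205/3 since 6 ∤ 358 (the parts of T(358, 6) cannot all be equal).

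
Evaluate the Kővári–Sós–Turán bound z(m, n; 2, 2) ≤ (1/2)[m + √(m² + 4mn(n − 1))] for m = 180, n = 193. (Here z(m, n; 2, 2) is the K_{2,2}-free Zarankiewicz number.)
z(180, 193; 2, 2) ≤ (1/2)[180 + √(180² + 4·180·193·192)] = (1/2)[180 + √26712720] = 2674.2175

Kővári–Sós–Turán: let r_1, ..., r_180 be the row sums and z = Σ r_i the total number of 1s. Each pair of columns can share at most one row with both entries 1 (else a 2×2 all-ones block appears), so Σ_i C(r_i, 2) ≤ C(193, 2) = 18528. By convexity Σ_i C(r_i, 2) ≥ 180·C(z/180, 2) = z(z − 180)/(2·180), giving z² − 180z − 180·193·192 ≤ 0 and hence z ≤ (1/2)[180 + √(32400 + 4·6670080)] = (1/2)[180 + √26712720] ≈ (1/2)(180 + 5168.435) = 2674.2175.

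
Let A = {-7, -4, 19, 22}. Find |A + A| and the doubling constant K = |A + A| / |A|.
K = |A + A| / |A| = 9/4

Enumerate A + A = {a + b : a, b ∈ A}. With |A| = 4, there are |A|^2 = 16 ordered sum pairs; collecting distinct values, A + A = {-14, -11, -8, 12, 15, 18, 38, 41, 44}, so |A + A| = 9. Thus K = 9/4. For comparison, the minimum possible |A + A| over all 4-element sets is 2·4 − 1 = 7 (so min K = 7/4), attained only by arithmetic progressions.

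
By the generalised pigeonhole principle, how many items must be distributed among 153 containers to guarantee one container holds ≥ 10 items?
n = (10 − 1)·153 + 1 = 1378

By the generalised pigeonhole principle, to guarantee some box contains ≥ r objects we need more than (r − 1) · k objects total. Threshold: n = (r − 1) · k + 1. With r = 10 and k = 153: n = 9 · 153 + 1 = 1377 + 1 = 1378. For n = 1377 = 9 · 153, we can put exactly 9 objects in every box, avoiding 10 in any single one — so 1378 is tight.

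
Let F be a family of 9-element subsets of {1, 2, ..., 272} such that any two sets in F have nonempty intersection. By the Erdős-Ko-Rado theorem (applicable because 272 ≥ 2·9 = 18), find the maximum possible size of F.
max |F| = C(271, 8) = 650043327026115

Erdős-Ko-Rado (1961): when n ≥ 2k, max |F| = C(n−1, k−1). The bound is attained by the star {A : i ∈ A} for any fixed i ∈ [n]. Here C(272−1, 9−1) = C(271, 8) = 650043327026115.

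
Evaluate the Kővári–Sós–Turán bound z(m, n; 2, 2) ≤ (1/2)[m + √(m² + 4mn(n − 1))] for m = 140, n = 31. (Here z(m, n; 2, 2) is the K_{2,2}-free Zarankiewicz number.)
z(140, 31; 2, 2) ≤ (1/2)[140 + √(140² + 4·140·31·30)] = (1/2)[140 + √540400] = 437.5595

Kővári–Sós–Turán: let r_1, ..., r_140 be the row sums and z = Σ r_i the total number of 1s. Each pair of columns can share at most one row with both entries 1 (else a 2×2 all-ones block appears), so Σ_i C(r_i, 2) ≤ C(31, 2) = 465. By convexity Σ_i C(r_i, 2) ≥ 140·C(z/140, 2) = z(z − 140)/(2·140), giving z² − 140z − 140·31·30 ≤ 0 and hence z ≤ (1/2)[140 + √(19600 + 4·130200)] = (1/2)[140 + √540400] ≈ (1/2)(140 + 735.119) = 437.5595.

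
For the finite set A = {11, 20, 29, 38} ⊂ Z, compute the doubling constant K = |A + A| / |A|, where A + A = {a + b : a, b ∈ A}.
K = |A + A| / |A| = 7/4

Enumerate A + A = {a + b : a, b ∈ A}. With |A| = 4, there are |A|^2 = 16 ordered sum pairs; collecting distinct values, A + A = {22, 31, 40, 49, 58, 67, 76}, so |A + A| = 7. Thus K = 7/4. Here |A + A| = 2|A| − 1 = 7, the minimum possible — so K = 7/4 is minimal, which holds iff A is an arithmetic progression.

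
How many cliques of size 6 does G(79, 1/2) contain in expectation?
E[# K_6] = C(79, 6) · (1/2)^C(6, 2) = 277962685 / 2^15 ≈ 8482.747955

For each 6-subset S of vertices (there are C(79, 6) = 277962685 such S), let X_S = 1 if S induces a K_6 (all C(6, 2) = 15 edges present). Then P(X_S = 1) = (1/2)^15 = 1/32768. By linearity of expectation, E[# K_6] = C(79, 6) · (1/2)^15 = 277962685 / 32768 ≈ 8482.747955.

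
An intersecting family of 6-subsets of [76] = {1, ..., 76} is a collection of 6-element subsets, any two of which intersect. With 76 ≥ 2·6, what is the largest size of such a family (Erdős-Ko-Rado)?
max |F| = C(75, 5) = 17259390

Erdős-Ko-Rado (1961): when n ≥ 2k, max |F| = C(n−1, k−1). The bound is attained by the star {A : i ∈ A} for any fixed i ∈ [n]. Here C(76−1, 6−1) = C(75, 5) = 17259390.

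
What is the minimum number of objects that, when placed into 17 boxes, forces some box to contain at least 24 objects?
n = (24 − 1)·17 + 1 = 392

By the generalised pigeonhole principle, to guarantee some box contains ≥ r objects we need more than (r − 1) · k objects total. Threshold: n = (r − 1) · k + 1. With r = 24 and k = 17: n = 23 · 17 + 1 = 391 + 1 = 392. For n = 391 = 23 · 17, we can put exactly 23 objects in every box, avoiding 24 in any single one — so 392 is tight.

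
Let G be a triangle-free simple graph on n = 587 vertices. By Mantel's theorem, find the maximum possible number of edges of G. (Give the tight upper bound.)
ex(587, K_3) = ⌊587^2/4⌋ = 86142

Mantel (1907): a triangle-free graph on n vertices has at most ⌊n^2/4⌋ edges, with equality for the complete bipartite graph K_{⌊n/2⌋, ⌈n/2⌉}. For n = 587: ⌊587^2/4⌋ = ⌊344569/4⌋ = 86142. The extremal graph is K_{293, 294}, which has 293·294 = 86142 edges.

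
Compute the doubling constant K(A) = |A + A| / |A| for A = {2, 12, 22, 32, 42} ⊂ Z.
K = |A + A| / |A| = 9/5

Enumerate A + A = {a + b : a, b ∈ A}. With |A| = 5, there are |A|^2 = 25 ordered sum pairs; collecting distinct values, A + A = {4, 14, 24, 34, 44, 54, 64, 74, 84}, so |A + A| = 9. Thus K = 9/5. Here |A + A| = 2|A| − 1 = 9, the minimum possible — so K = 9/5 is minimal, which holds iff A is an arithmetic progression.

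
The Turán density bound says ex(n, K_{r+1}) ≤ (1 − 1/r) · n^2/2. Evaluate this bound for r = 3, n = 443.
Turán density bound = (2/3) · 443^2/2 = 196249/3 ≈ 65416.3333

Turán's theorem: ex(n, K_{r+1}) is achieved by the complete r-partite Turán graph T(n, r) with parts as balanced as possible, and is at most (1 − 1/r) · n^2/2. For r = 3, n = 443: the density bound is (2/3) · 196249/2 = 196249/3 ≈ 65416.3333. The integer-valued extremum is e(T(443, 3)) = 65416, which is strictly less than the density bound 196249/3 since 3 ∤ 443 (the parts of T(443, 3) cannot all be equal).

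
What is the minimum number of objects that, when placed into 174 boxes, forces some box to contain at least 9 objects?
n = (9 − 1)·174 + 1 = 1393

By the generalised pigeonhole principle, to guarantee some box contains ≥ r objects we need more than (r − 1) · k objects total. Threshold: n = (r − 1) · k + 1. With r = 9 and k = 174: n = 8 · 174 + 1 = 1392 + 1 = 1393. For n = 1392 = 8 · 174, we can put exactly 8 objects in every box, avoiding 9 in any single one — so 1393 is tight.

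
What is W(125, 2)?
W(125, 2) = 125 + 1 = 126

A 2-term AP is any pair of integers, so a monochromatic 2-AP exists iff some colour is used at least twice. With 125 colours, the colouring i ↦ i on {1, ..., 125} uses each colour once, avoiding any monochromatic pair, so W(125, 2) > 125. For {1, ..., 126}, pigeonhole forces two integers of the same colour, which form a monochromatic 2-AP. Hence W(125, 2) = 126.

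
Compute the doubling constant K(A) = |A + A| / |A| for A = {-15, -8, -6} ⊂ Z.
K = |A + A| / |A| = 6/3 = 2

Enumerate A + A = {a + b : a, b ∈ A}. With |A| = 3, there are |A|^2 = 9 ordered sum pairs; collecting distinct values, A + A = {-30, -23, -21, -16, -14, -12}, so |A + A| = 6. Thus K = 6/3 = 2. For comparison, the minimum possible |A + A| over all 3-element sets is 2·3 − 1 = 5 (so min K = 5/3), attained only by arithmetic progressions.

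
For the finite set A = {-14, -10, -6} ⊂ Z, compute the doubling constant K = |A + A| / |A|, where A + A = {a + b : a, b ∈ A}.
K = |A + A| / |A| = 5/3

Enumerate A + A = {a + b : a, b ∈ A}. With |A| = 3, there are |A|^2 = 9 ordered sum pairs; collecting distinct values, A + A = {-28, -24, -20, -16, -12}, so |A + A| = 5. Thus K = 5/3. Here |A + A| = 2|A| − 1 = 5, the minimum possible — so K = 5/3 is minimal, which holds iff A is an arithmetic progression.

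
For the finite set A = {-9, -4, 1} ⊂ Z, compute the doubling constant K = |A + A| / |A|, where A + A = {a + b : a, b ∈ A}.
K = |A + A| / |A| = 5/3

Enumerate A + A = {a + b : a, b ∈ A}. With |A| = 3, there are |A|^2 = 9 ordered sum pairs; collecting distinct values, A + A = {-18, -13, -8, -3, 2}, so |A + A| = 5. Thus K = 5/3. Here |A + A| = 2|A| − 1 = 5, the minimum possible — so K = 5/3 is minimal, which holds iff A is an arithmetic progression.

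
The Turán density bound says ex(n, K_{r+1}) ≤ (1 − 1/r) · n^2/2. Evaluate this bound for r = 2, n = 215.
Turán density bound = (1/2) · 215^2/2 = 46225/4 ≈ 11556.25

Turán's theorem: ex(n, K_{r+1}) is achieved by the complete r-partite Turán graph T(n, r) with parts as balanced as possible, and is at most (1 − 1/r) · n^2/2. For r = 2, n = 215: the density bound is (1/2) · 46225/2 = 46225/4 ≈ 11556.25. The integer-valued extremum is e(T(215, 2)) = 11556, which is strictly less than the density bound 46225/4 since 2 ∤ 215 (the parts of T(215, 2) cannot all be equal).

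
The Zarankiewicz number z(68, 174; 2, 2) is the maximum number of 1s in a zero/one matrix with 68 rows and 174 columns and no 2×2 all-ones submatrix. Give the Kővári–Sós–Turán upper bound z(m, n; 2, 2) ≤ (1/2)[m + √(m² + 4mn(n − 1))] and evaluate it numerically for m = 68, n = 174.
z(68, 174; 2, 2) ≤ (1/2)[68 + √(68² + 4·68·174·173)] = (1/2)[68 + √8192368] = 1465.1156

Kővári–Sós–Turán: let r_1, ..., r_68 be the row sums and z = Σ r_i the total number of 1s. Each pair of columns can share at most one row with both entries 1 (else a 2×2 all-ones block appears), so Σ_i C(r_i, 2) ≤ C(174, 2) = 15051. By convexity Σ_i C(r_i, 2) ≥ 68·C(z/68, 2) = z(z − 68)/(2·68), giving z² − 68z − 68·174·173 ≤ 0 and hence z ≤ (1/2)[68 + √(4624 + 4·2046936)] = (1/2)[68 + √8192368] ≈ (1/2)(68 + 2862.2313) = 1465.1156.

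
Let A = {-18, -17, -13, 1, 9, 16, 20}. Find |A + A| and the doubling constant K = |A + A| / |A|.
K = |A + A| / |A| = 26/7

Enumerate A + A = {a + b : a, b ∈ A}. With |A| = 7, there are |A|^2 = 49 ordered sum pairs; collecting distinct values, A + A = {-36, -35, -34, -31, -30, -26, -17, -16, -12, -9, -8, -4, -2, -1, 2, 3, 7, 10, 17, 18, 21, 25, 29, 32, 36, 40}, so |A + A| = 26. Thus K = 26/7. For comparison, the minimum possible |A + A| over all 7-element sets is 2·7 − 1 = 13 (so min K = 13/7), attained only by arithmetic progressions.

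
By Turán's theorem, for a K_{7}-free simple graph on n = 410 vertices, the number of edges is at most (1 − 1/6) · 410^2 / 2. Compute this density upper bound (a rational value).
Turán density bound = (5/6) · 410^2/2 = 210125/3 ≈ 70041.6667

Turán's theorem: ex(n, K_{r+1}) is achieved by the complete r-partite Turán graph T(n, r) with parts as balanced as possible, and is at most (1 − 1/r) · n^2/2. For r = 6, n = 410: the density bound is (5/6) · 168100/2 = 210125/3 ≈ 70041.6667. The integer-valued extremum is e(T(410, 6)) = 70041, which is strictly less than the density bound 210125/3 since 6 ∤ 410 (the parts of T(410, 6) cannot all be equal).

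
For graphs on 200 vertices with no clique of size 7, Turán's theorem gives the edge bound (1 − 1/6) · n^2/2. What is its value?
Turán density bound = (5/6) · 200^2/2 = 50000/3 ≈ 16666.6667

Turán's theorem: ex(n, K_{r+1}) is achieved by the complete r-partite Turán graph T(n, r) with parts as balanced as possible, and is at most (1 − 1/r) · n^2/2. For r = 6, n = 200: the density bound is (5/6) · 40000/2 = 50000/3 ≈ 16666.6667. The integer-valued extremum is e(T(200, 6)) = 16666, which is strictly less than the density bound 50000/3 since 6 ∤ 200 (the parts of T(200, 6) cannot all be equal).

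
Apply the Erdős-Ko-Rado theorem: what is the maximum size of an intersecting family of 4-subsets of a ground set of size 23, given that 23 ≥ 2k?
max |F| = C(22, 3) = 1540

Erdős-Ko-Rado (1961): when n ≥ 2k, max |F| = C(n−1, k−1). The bound is attained by the star {A : i ∈ A} for any fixed i ∈ [n]. Here C(23−1, 4−1) = C(22, 3) = 1540.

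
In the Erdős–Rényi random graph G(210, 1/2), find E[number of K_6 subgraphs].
E[# K_6] = C(210, 6) · (1/2)^C(6, 2) = 110837787060 / 2^15 = 27709446765/8192 ≈ 3382500.825806

For each 6-subset S of vertices (there are C(210, 6) = 110837787060 such S), let X_S = 1 if S induces a K_6 (all C(6, 2) = 15 edges present). Then P(X_S = 1) = (1/2)^15 = 1/32768. By linearity of expectation, E[# K_6] = C(210, 6) · (1/2)^15 = 110837787060 / 32768 = 27709446765/8192 ≈ 3382500.825806.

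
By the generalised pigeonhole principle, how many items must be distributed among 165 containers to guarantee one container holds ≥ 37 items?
n = (37 − 1)·165 + 1 = 5941

By the generalised pigeonhole principle, to guarantee some box contains ≥ r objects we need more than (r − 1) · k objects total. Threshold: n = (r − 1) · k + 1. With r = 37 and k = 165: n = 36 · 165 + 1 = 5940 + 1 = 5941. For n = 5940 = 36 · 165, we can put exactly 36 objects in every box, avoiding 37 in any single one — so 5941 is tight.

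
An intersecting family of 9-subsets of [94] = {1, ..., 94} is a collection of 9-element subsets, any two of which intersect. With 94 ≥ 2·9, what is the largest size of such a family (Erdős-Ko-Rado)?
max |F| = C(93, 8) = 101841441273

The Erdős-Ko-Rado theorem states: for n ≥ 2k, an intersecting family of k-subsets of an n-element set has size at most C(n − 1, k − 1), with equality for 'star' families {A ⊆ [n] : |A| = k, i ∈ A} (fix an element i). For n = 94, k = 9: C(93, 8) = 101841441273.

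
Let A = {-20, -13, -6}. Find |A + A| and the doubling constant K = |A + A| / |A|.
K = |A + A| / |A| = 5/3

Enumerate A + A = {a + b : a, b ∈ A}. With |A| = 3, there are |A|^2 = 9 ordered sum pairs; collecting distinct values, A + A = {-40, -33, -26, -19, -12}, so |A + A| = 5. Thus K = 5/3. Here |A + A| = 2|A| − 1 = 5, the minimum possible — so K = 5/3 is minimal, which holds iff A is an arithmetic progression.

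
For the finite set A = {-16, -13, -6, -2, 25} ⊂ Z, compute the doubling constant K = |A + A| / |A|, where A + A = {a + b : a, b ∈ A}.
K = |A + A| / |A| = 15/5 = 3

Enumerate A + A = {a + b : a, b ∈ A}. With |A| = 5, there are |A|^2 = 25 ordered sum pairs; collecting distinct values, A + A = {-32, -29, -26, -22, -19, -18, -15, -12, -8, -4, 9, 12, 19, 23, 50}, so |A + A| = 15. Thus K = 15/5 = 3. For comparison, the minimum possible |A + A| over all 5-element sets is 2·5 − 1 = 9 (so min K = 9/5), attained only by arithmetic progressions.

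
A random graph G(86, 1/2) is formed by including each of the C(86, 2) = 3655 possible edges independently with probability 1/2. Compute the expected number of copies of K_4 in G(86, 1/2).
E[# K_4] = C(86, 4) · (1/2)^C(4, 2) = 2123555 / 2^6 = 33180.546875

For each 4-subset S of vertices (there are C(86, 4) = 2123555 such S), let X_S = 1 if S induces a K_4 (all C(4, 2) = 6 edges present). Then P(X_S = 1) = (1/2)^6 = 1/64. By linearity of expectation, E[# K_4] = C(86, 4) · (1/2)^6 = 2123555 / 64 = 33180.546875.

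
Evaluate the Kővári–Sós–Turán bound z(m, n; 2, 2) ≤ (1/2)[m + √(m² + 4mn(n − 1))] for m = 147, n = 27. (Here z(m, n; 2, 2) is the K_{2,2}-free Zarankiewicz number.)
z(147, 27; 2, 2) ≤ (1/2)[147 + √(147² + 4·147·27·26)] = (1/2)[147 + √434385] = 403.0395

Kővári–Sós–Turán: let r_1, ..., r_147 be the row sums and z = Σ r_i the total number of 1s. Each pair of columns can share at most one row with both entries 1 (else a 2×2 all-ones block appears), so Σ_i C(r_i, 2) ≤ C(27, 2) = 351. By convexity Σ_i C(r_i, 2) ≥ 147·C(z/147, 2) = z(z − 147)/(2·147), giving z² − 147z − 147·27·26 ≤ 0 and hence z ≤ (1/2)[147 + √(21609 + 4·103194)] = (1/2)[147 + √434385] ≈ (1/2)(147 + 659.0789) = 403.0395.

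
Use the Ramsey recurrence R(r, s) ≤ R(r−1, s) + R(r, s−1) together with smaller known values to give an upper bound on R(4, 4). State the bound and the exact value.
R(4, 4) ≤ R(3, 4) + R(4, 3) = 9 + 9 = 18; exact value R(4, 4) = 18.

The Erdős–Szekeres recurrence R(r, s) ≤ R(r−1, s) + R(r, s−1) applied to (r, s) = (4, 4) gives
  R(4, 4) ≤ R(3, 4) + R(4, 3) = 9 + 9 = 18.
(Recall R(2, k) = k and R is symmetric.) Here the recurrence bound is tight: a matching lower-bound construction on K_{17} shows R(4, 4) > 17, so R(4, 4) = 18 exactly.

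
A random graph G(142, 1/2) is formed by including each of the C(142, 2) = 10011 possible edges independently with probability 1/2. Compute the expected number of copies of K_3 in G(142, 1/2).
E[# K_3] = C(142, 3) · (1/2)^C(3, 2) = 467180 / 2^3 = 116795/2 = 58397.5

For each 3-subset S of vertices (there are C(142, 3) = 467180 such S), let X_S = 1 if S induces a K_3 (all C(3, 2) = 3 edges present). Then P(X_S = 1) = (1/2)^3 = 1/8. By linearity of expectation, E[# K_3] = C(142, 3) · (1/2)^3 = 467180 / 8 = 116795/2 = 58397.5.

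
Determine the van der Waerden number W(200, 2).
W(200, 2) = 200 + 1 = 201

A 2-term AP is any pair of integers, so a monochromatic 2-AP exists iff some colour is used at least twice. With 200 colours, the colouring i ↦ i on {1, ..., 200} uses each colour once, avoiding any monochromatic pair, so W(200, 2) > 200. For {1, ..., 201}, pigeonhole forces two integers of the same colour, which form a monochromatic 2-AP. Hence W(200, 2) = 201.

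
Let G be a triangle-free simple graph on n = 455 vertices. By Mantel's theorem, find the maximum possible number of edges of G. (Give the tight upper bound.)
ex(455, K_3) = ⌊455^2/4⌋ = 51756

Mantel (1907): a triangle-free graph on n vertices has at most ⌊n^2/4⌋ edges, with equality for the complete bipartite graph K_{⌊n/2⌋, ⌈n/2⌉}. For n = 455: ⌊455^2/4⌋ = ⌊207025/4⌋ = 51756. The extremal graph is K_{227, 228}, which has 227·228 = 51756 edges.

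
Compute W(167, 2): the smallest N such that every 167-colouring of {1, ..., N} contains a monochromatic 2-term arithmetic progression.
W(167, 2) = 167 + 1 = 168

A 2-term AP is any pair of integers, so a monochromatic 2-AP exists iff some colour is used at least twice. With 167 colours, the colouring i ↦ i on {1, ..., 167} uses each colour once, avoiding any monochromatic pair, so W(167, 2) > 167. For {1, ..., 168}, pigeonhole forces two integers of the same colour, which form a monochromatic 2-AP. Hence W(167, 2) = 168.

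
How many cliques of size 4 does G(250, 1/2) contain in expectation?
E[# K_4] = C(250, 4) · (1/2)^C(4, 2) = 158882750 / 2^6 = 79441375/32 = 2482542.96875

For each 4-subset S of vertices (there are C(250, 4) = 158882750 such S), let X_S = 1 if S induces a K_4 (all C(4, 2) = 6 edges present). Then P(X_S = 1) = (1/2)^6 = 1/64. By linearity of expectation, E[# K_4] = C(250, 4) · (1/2)^6 = 158882750 / 64 = 79441375/32 = 2482542.96875.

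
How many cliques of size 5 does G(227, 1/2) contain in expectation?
E[# K_5] = C(227, 5) · (1/2)^C(5, 2) = 4804945320 / 2^10 = 600618165/128 = 4692329.4140625

For each 5-subset S of vertices (there are C(227, 5) = 4804945320 such S), let X_S = 1 if S induces a K_5 (all C(5, 2) = 10 edges present). Then P(X_S = 1) = (1/2)^10 = 1/1024. By linearity of expectation, E[# K_5] = C(227, 5) · (1/2)^10 = 4804945320 / 1024 = 600618165/128 = 4692329.4140625.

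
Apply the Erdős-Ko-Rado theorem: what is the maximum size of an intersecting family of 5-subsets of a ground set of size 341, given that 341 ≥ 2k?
max |F| = C(340, 4) = 547033565

Erdős-Ko-Rado (1961): when n ≥ 2k, max |F| = C(n−1, k−1). The bound is attained by the star {A : i ∈ A} for any fixed i ∈ [n]. Here C(341−1, 5−1) = C(340, 4) = 547033565.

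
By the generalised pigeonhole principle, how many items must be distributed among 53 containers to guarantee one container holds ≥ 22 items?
n = (22 − 1)·53 + 1 = 1114

By the generalised pigeonhole principle, to guarantee some box contains ≥ r objects we need more than (r − 1) · k objects total. Threshold: n = (r − 1) · k + 1. With r = 22 and k = 53: n = 21 · 53 + 1 = 1113 + 1 = 1114. For n = 1113 = 21 · 53, we can put exactly 21 objects in every box, avoiding 22 in any single one — so 1114 is tight.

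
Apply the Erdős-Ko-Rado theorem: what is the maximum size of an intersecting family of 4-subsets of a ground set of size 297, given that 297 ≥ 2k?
max |F| = C(296, 3) = 4278680

The Erdős-Ko-Rado theorem states: for n ≥ 2k, an intersecting family of k-subsets of an n-element set has size at most C(n − 1, k − 1), with equality for 'star' families {A ⊆ [n] : |A| = k, i ∈ A} (fix an element i). For n = 297, k = 4: C(296, 3) = 4278680.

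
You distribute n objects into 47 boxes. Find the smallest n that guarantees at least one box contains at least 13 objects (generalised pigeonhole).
n = (13 − 1)·47 + 1 = 565

By the generalised pigeonhole principle, to guarantee some box contains ≥ r objects we need more than (r − 1) · k objects total. Threshold: n = (r − 1) · k + 1. With r = 13 and k = 47: n = 12 · 47 + 1 = 564 + 1 = 565. For n = 564 = 12 · 47, we can put exactly 12 objects in every box, avoiding 13 in any single one — so 565 is tight.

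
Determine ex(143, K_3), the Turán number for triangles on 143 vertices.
ex(143, K_3) = ⌊143^2/4⌋ = 5112

Mantel (1907): a triangle-free graph on n vertices has at most ⌊n^2/4⌋ edges, with equality for the complete bipartite graph K_{⌊n/2⌋, ⌈n/2⌉}. For n = 143: ⌊143^2/4⌋ = ⌊20449/4⌋ = 5112. The extremal graph is K_{71, 72}, which has 71·72 = 5112 edges.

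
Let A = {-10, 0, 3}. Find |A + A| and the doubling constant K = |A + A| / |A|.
K = |A + A| / |A| = 6/3 = 2

Enumerate A + A = {a + b : a, b ∈ A}. With |A| = 3, there are |A|^2 = 9 ordered sum pairs; collecting distinct values, A + A = {-20, -10, -7, 0, 3, 6}, so |A + A| = 6. Thus K = 6/3 = 2. For comparison, the minimum possible |A + A| over all 3-element sets is 2·3 − 1 = 5 (so min K = 5/3), attained only by arithmetic progressions.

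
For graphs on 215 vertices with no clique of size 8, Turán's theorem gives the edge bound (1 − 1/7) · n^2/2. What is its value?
Turán density bound = (6/7) · 215^2/2 = 138675/7 ≈ 19810.7143

Turán's theorem: ex(n, K_{r+1}) is achieved by the complete r-partite Turán graph T(n, r) with parts as balanced as possible, and is at most (1 − 1/r) · n^2/2. For r = 7, n = 215: the density bound is (6/7) · 46225/2 = 138675/7 ≈ 19810.7143. The integer-valued extremum is e(T(215, 7)) = 19810, which is strictly less than the density bound 138675/7 since 7 ∤ 215 (the parts of T(215, 7) cannot all be equal).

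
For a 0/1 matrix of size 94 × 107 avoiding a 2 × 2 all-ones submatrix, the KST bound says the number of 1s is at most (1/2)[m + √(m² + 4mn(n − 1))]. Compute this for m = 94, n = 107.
z(94, 107; 2, 2) ≤ (1/2)[94 + √(94² + 4·94·107·106)] = (1/2)[94 + √4273428] = 1080.6136

Kővári–Sós–Turán: let r_1, ..., r_94 be the row sums and z = Σ r_i the total number of 1s. Each pair of columns can share at most one row with both entries 1 (else a 2×2 all-ones block appears), so Σ_i C(r_i, 2) ≤ C(107, 2) = 5671. By convexity Σ_i C(r_i, 2) ≥ 94·C(z/94, 2) = z(z − 94)/(2·94), giving z² − 94z − 94·107·106 ≤ 0 and hence z ≤ (1/2)[94 + √(8836 + 4·1066148)] = (1/2)[94 + √4273428] ≈ (1/2)(94 + 2067.2271) = 1080.6136.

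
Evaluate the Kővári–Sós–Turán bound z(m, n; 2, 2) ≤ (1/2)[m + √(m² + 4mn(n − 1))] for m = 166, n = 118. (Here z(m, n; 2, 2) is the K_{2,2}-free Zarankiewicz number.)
z(166, 118; 2, 2) ≤ (1/2)[166 + √(166² + 4·166·118·117)] = (1/2)[166 + √9194740] = 1599.1415

Kővári–Sós–Turán: let r_1, ..., r_166 be the row sums and z = Σ r_i the total number of 1s. Each pair of columns can share at most one row with both entries 1 (else a 2×2 all-ones block appears), so Σ_i C(r_i, 2) ≤ C(118, 2) = 6903. By convexity Σ_i C(r_i, 2) ≥ 166·C(z/166, 2) = z(z − 166)/(2·166), giving z² − 166z − 166·118·117 ≤ 0 and hence z ≤ (1/2)[166 + √(27556 + 4·2291796)] = (1/2)[166 + √9194740] ≈ (1/2)(166 + 3032.283) = 1599.1415.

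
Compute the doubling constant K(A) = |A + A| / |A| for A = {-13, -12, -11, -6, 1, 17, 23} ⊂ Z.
K = |A + A| / |A| = 25/7

Enumerate A + A = {a + b : a, b ∈ A}. With |A| = 7, there are |A|^2 = 49 ordered sum pairs; collecting distinct values, A + A = {-26, -25, -24, -23, -22, -19, -18, -17, -12, -11, -10, -5, 2, 4, 5, 6, 10, 11, 12, 17, 18, 24, 34, 40, 46}, so |A + A| = 25. Thus K = 25/7. For comparison, the minimum possible |A + A| over all 7-element sets is 2·7 − 1 = 13 (so min K = 13/7), attained only by arithmetic progressions.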